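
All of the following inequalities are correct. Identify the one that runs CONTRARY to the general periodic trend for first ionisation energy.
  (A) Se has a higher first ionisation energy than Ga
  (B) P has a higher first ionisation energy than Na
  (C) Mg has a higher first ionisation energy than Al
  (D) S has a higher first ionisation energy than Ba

(C)

The general trend: first ionisation energy increases across a period and decreases down a group.
(A) Se (period 4, group 16) vs Ga (period 4, group 13): the stated order agrees with the simple trend.
(B) P (period 3, group 15) vs Na (period 3, group 1): the stated order agrees with the simple trend.
(C) Mg (period 3, group 2) vs Al (period 3, group 13): the stated order contradicts the simple trend.
(D) S (period 3, group 16) vs Ba (period 6, group 2): the stated order agrees with the simple trend.
The exception is (C): Al's single 3p electron is easier to remove than one from Mg's filled 3s².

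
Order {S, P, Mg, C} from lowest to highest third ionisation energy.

Consider each +2 ion: S²⁺ still has 4 valence electrons; P²⁺ still has 3 valence electrons; Mg²⁺ is the bare [Ne] core; C²⁺ still has 2 valence electrons.
Core electrons are held far more tightly than valence electrons, so Mg tops the IE_3 order.
Valence configurations: S²⁺ [Ne]3s²3p², P²⁺ [Ne]3s²3p¹, C²⁺ [He]2s².
Tabulated IE_3 (kJ/mol): S 3357, P 2914, Mg 7733, C 4620.
So the third ionization energies run P < S < C < Mg.

P, S, C, Mg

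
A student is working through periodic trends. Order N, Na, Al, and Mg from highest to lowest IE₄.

Consider each +3 ion: N³⁺ still has 2 valence electrons; Na³⁺ is already 2 electrons into the core; Al³⁺ is the bare [Ne] core; Mg³⁺ is already 1 electron into the core.
Breaking into a closed-shell core is much more expensive than removing a leftover valence electron — Na, Mg and Al have the largest IE_4 here.
The numbers (kJ/mol): N 7475, Na 9543, Al 11577, Mg 10543.
Hence IE_4: N < Na < Mg < Al.

Al > Mg > Na > N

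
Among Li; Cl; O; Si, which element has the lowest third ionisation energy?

The third ionization energy removes an electron from the +2 ion. For each element: Li²⁺ is already 1 electron into the core; Cl²⁺ still has 5 valence electrons; O²⁺ still has 4 valence electrons; Si²⁺ still has 2 valence electrons.
Pulling an electron out of a noble-gas core costs far more than removing a remaining valence electron, so Li sits at the high end of IE_3.
Valence configurations: Cl²⁺ [Ne]3s²3p³, O²⁺ [He]2s²2p², Si²⁺ [Ne]3s².
The numbers (kJ/mol): Li 11815, Cl 3822, O 5300, Si 3232.
Putting it together, IE_3: Si < Cl < O < Li.

Si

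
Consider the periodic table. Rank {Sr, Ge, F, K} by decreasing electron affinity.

F is in period 2, group 17; K is in period 4, group 1; Ge is in period 4, group 14; Sr is in period 5, group 2.
Atoms with high Z_eff and room in the valence shell (especially the halogens) have the most exothermic electron affinities.
Here both period and group differ, so the two effects have to be weighed against each other.
K > Sr: the two effects oppose for this pair; the down-group effect wins (48 vs 5 kJ/mol).
Ge > K: Ge lies to the right of K in period 4, so the across-period effect alone puts Ge higher.
F > Ge: relative to Ge, both the across-period and down-group shifts push F's electron affinity up.
For reference (kJ/mol): F 328, K 48, Ge 119, Sr 5.
So from highest to lowest: F > Ge > K > Sr.

F, Ge, K, Sr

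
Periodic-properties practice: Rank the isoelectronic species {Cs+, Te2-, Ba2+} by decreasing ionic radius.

All of these have 54 electrons, so size is governed by nuclear charge alone: the more protons, the stronger the pull on the same electron cloud, and the smaller the ion.
Nuclear charges: Ba2+ (Z=56), Cs+ (Z=55), Te2- (Z=52).
Largest to smallest: Te2- > Cs+ > Ba2+.

Te2- > Cs+ > Ba2+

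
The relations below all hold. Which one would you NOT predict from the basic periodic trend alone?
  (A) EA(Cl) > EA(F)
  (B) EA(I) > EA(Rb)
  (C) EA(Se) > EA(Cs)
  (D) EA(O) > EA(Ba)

(A)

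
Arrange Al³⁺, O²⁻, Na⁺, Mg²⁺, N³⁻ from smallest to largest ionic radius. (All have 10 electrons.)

Al³⁺, Mg²⁺, Na⁺, O²⁻, N³⁻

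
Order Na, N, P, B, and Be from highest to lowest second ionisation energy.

Consider each +1 ion: Na⁺ is the bare [Ne] core; N⁺ still has 4 valence electrons; P⁺ still has 4 valence electrons; B⁺ still has 2 valence electrons; Be⁺ still has 1 valence electron.
Pulling an electron out of a noble-gas core costs far more than removing a remaining valence electron, so Na sits at the high end of IE_2.
Valence configurations: N⁺ [He]2s²2p², P⁺ [Ne]3s²3p², B⁺ [He]2s², Be⁺ [He]2s¹.
Tabulated IE_2 (kJ/mol): Na 4562, N 2856, P 1907, B 2427, Be 1757.
Overall IE_2 order: Be < P < B < N < Na.

Na, N, B, P, Be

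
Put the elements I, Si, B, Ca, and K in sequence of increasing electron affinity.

EA tends to increase across a period and decrease down a group, though the pattern is less regular than for IE or radius.
Neither a single period nor a single group — weigh both effects.
B > Ca: both effects reinforce here, so B is clearly the higher of the two.
K > B: this pair runs against the simple trend — see the exception note.
Si > K: relative to K, both the across-period and down-group shifts push Si's electron affinity up.
I > Si: the two effects oppose for this pair; the across-period effect wins (295 vs 134 kJ/mol).
Note the exception: K has a higher electron affinity than B, contrary to the simple trend — B's ns²np¹ configuration gives only a small electron affinity — the sparsely filled np subshell binds an added electron weakly.
Note the exception: K has a higher electron affinity than Ca, contrary to the simple trend — adding an electron to Ca (ns²) has to open a new, higher-energy np subshell, which is unfavourable.
Approximate values (kJ/mol): B 27, Si 134, K 48, Ca 2, I 295.
So from lowest to highest: Ca < B < K < Si < I.

Ca < B < K < Si < I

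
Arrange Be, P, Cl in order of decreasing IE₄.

The fourth ionization energy removes an electron from the +3 ion. For each element: Be³⁺ is already 1 electron into the core; P³⁺ still has 2 valence electrons; Cl³⁺ still has 4 valence electrons.
Pulling an electron out of a noble-gas core costs far more than removing a remaining valence electron, so Be sits at the high end of IE_4.
Valence configurations: P³⁺ [Ne]3s², Cl³⁺ [Ne]3s²3p².
The numbers (kJ/mol): Be 21007, P 4964, Cl 5159.
Hence IE_4: P < Cl < Be.

Be, Cl, P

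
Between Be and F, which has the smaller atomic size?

F

Be is in period 2, group 2; F is in period 2, group 17.
Atomic radius shrinks across a period as nuclear charge pulls the same shell inward, and grows down a group as new shells are added.
All lie in period 2, so atomic radius increases right to left.
So F has the smaller atomic size (F < Be).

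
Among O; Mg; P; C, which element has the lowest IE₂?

After 1 electron has been removed, what remains? O⁺ still has 5 valence electrons; Mg⁺ still has 1 valence electron; P⁺ still has 4 valence electrons; C⁺ still has 3 valence electrons.
All are still removing valence electrons, so compare the +1 ions as you would atoms: IE_2 generally rises across a period (higher Z_eff) and falls down a group (larger shell), subject to the usual subshell exceptions.
Valence configurations: O⁺ [He]2s²2p³, Mg⁺ [Ne]3s¹, P⁺ [Ne]3s²3p², C⁺ [He]2s²2p¹.
The numbers (kJ/mol): O 3388, Mg 1451, P 1907, C 2353.
Putting it together, IE_2: Mg < P < C < O.

Mg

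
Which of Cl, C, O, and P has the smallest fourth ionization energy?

P

Consider each +3 ion: Cl³⁺ still has 4 valence electrons; C³⁺ still has 1 valence electron; O³⁺ still has 3 valence electrons; P³⁺ still has 2 valence electrons.
All are still removing valence electrons, so compare the +3 ions as you would atoms: IE_4 generally rises across a period (higher Z_eff) and falls down a group (larger shell), subject to the usual subshell exceptions.
Valence configurations: Cl³⁺ [Ne]3s²3p², C³⁺ [He]2s¹, O³⁺ [He]2s²2p¹, P³⁺ [Ne]3s².
Tabulated IE_4 (kJ/mol): Cl 5159, C 6223, O 7469, P 4964.
Putting it together, IE_4: P < Cl < C < O.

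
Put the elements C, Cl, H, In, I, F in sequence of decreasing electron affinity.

H is in period 1, group 1; C is in period 2, group 14; F is in period 2, group 17; Cl is in period 3, group 17; In is in period 5, group 13; I is in period 5, group 17.
Atoms with high Z_eff and room in the valence shell (especially the halogens) have the most exothermic electron affinities.
Here both period and group differ, so the two effects have to be weighed against each other.
H > In: the two effects oppose for this pair; the down-group effect wins (73 vs 29 kJ/mol).
C > H: period and group pull opposite ways; the across-period shift dominates (122 vs 73 kJ/mol).
I > C: period and group pull opposite ways; the across-period shift dominates (295 vs 122 kJ/mol).
F > I: F sits above I in group 17, so the down-group effect alone puts F higher.
Cl > F: this pair runs against the simple trend — see the exception note.
Note the exception: Cl has a higher electron affinity than F, contrary to the simple trend — F's small 2p subshell makes the incoming electron feel strong e⁻–e⁻ repulsion, so Cl actually releases more energy on gaining an electron.
Approximate values (kJ/mol): H 73, C 122, F 328, Cl 349, In 29, I 295.
So from highest to lowest: Cl > F > I > C > H > In.

Cl > F > I > C > H > In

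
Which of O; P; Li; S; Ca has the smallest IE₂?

Consider each +1 ion: O⁺ still has 5 valence electrons; P⁺ still has 4 valence electrons; Li⁺ is the bare [He] core; S⁺ still has 5 valence electrons; Ca⁺ still has 1 valence electron.
Pulling an electron out of a noble-gas core costs far more than removing a remaining valence electron, so Li sits at the high end of IE_2.
Valence configurations: O⁺ [He]2s²2p³, P⁺ [Ne]3s²3p², S⁺ [Ne]3s²3p³, Ca⁺ [Ar]4s¹.
Tabulated IE_2 (kJ/mol): O 3388, P 1907, Li 7298, S 2252, Ca 1145.
Putting it together, IE_2: Ca < P < S < O < Li.

Ca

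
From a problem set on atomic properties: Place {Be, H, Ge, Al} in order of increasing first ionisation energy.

H is in period 1, group 1; Be is in period 2, group 2; Al is in period 3, group 13; Ge is in period 4, group 14.
First ionization energy rises across a period (greater Z_eff holds electrons more tightly) and falls down a group (valence electrons are farther from the nucleus).
These sit on a diagonal, where the across-period and down-group effects partly cancel.
Ge > Al: period and group pull opposite ways; the across-period shift dominates (762 vs 578 kJ/mol).
Be > Ge: the two effects oppose for this pair; the down-group effect wins (900 vs 762 kJ/mol).
H > Be: the two effects oppose for this pair; the down-group effect wins (1312 vs 900 kJ/mol).
For reference (kJ/mol): H 1312, Be 900, Al 578, Ge 762.
So from lowest to highest: Al < Ge < Be < H.

Al < Ge < Be < H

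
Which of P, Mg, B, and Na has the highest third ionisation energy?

After 2 electrons have been removed, what remains? P²⁺ still has 3 valence electrons; Mg²⁺ is the bare [Ne] core; B²⁺ still has 1 valence electron; Na²⁺ is already 1 electron into the core.
Pulling an electron out of a noble-gas core costs far more than removing a remaining valence electron, so Na and Mg sit at the high end of IE_3.
Valence configurations: P²⁺ [Ne]3s²3p¹, B²⁺ [He]2s¹.
Approximate IE_3 values (kJ/mol): P 2914, Mg 7733, B 3660, Na 6910.
Hence IE_3: P < B < Na < Mg.

Mg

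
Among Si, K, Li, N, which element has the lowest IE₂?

Consider each +1 ion: Si⁺ still has 3 valence electrons; K⁺ is the bare [Ar] core; Li⁺ is the bare [He] core; N⁺ still has 4 valence electrons.
Core electrons are held far more tightly than valence electrons, so K and Li top the IE_2 order.
Valence configurations: Si⁺ [Ne]3s²3p¹, N⁺ [He]2s²2p².
Approximate IE_2 values (kJ/mol): Si 1577, K 3052, Li 7298, N 2856.
So the second ionization energies run Si < N < K < Li.

Si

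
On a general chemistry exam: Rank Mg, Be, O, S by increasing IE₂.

Mg < Be < S < O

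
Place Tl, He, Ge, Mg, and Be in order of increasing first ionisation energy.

First ionization energy rises across a period (greater Z_eff holds electrons more tightly) and falls down a group (valence electrons are farther from the nucleus).
Neither a single period nor a single group — weigh both effects.
Mg > Tl: period and group pull opposite ways; the down-group shift dominates (738 vs 589 kJ/mol).
Ge > Mg: the two effects oppose for this pair; the across-period effect wins (762 vs 738 kJ/mol).
Be > Ge: period and group pull opposite ways; the down-group shift dominates (900 vs 762 kJ/mol).
He > Be: relative to Be, both the across-period and down-group shifts push He's first ionization energy up.
Approximate values (kJ/mol): He 2372, Be 900, Mg 738, Ge 762, Tl 589.
So from lowest to highest: Tl < Mg < Ge < Be < He.

Tl, Mg, Ge, Be, He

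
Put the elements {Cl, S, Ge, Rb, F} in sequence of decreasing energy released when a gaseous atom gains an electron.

F is in period 2, group 17; S is in period 3, group 16; Cl is in period 3, group 17; Ge is in period 4, group 14; Rb is in period 5, group 1.
EA tends to increase across a period and decrease down a group, though the pattern is less regular than for IE or radius.
Here both period and group differ, so the two effects have to be weighed against each other.
Ge > Rb: both effects reinforce here, so Ge is clearly the higher of the two.
S > Ge: both effects reinforce here, so S is clearly the higher of the two.
F > S: both effects reinforce here, so F is clearly the higher of the two.
Cl > F: this pair runs against the simple trend — see the exception note.
Note the exception: Cl has a higher electron affinity than F, contrary to the simple trend — F's small 2p subshell makes the incoming electron feel strong e⁻–e⁻ repulsion, so Cl actually releases more energy on gaining an electron.
For reference (kJ/mol): F 328, S 200, Cl 349, Ge 119, Rb 47.
So from highest to lowest: Cl > F > S > Ge > Rb.

Cl, F, S, Ge, Rb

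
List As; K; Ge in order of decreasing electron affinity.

Ge, As, K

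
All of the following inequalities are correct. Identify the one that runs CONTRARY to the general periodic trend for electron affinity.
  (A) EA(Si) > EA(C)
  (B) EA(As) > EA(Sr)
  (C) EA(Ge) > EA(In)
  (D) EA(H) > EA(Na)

(A)

The general trend: electron affinity increases across a period and decreases down a group.
(A) Si (period 3, group 14) vs C (period 2, group 14): the stated order contradicts the simple trend.
(B) As (period 4, group 15) vs Sr (period 5, group 2): the stated order agrees with the simple trend.
(C) Ge (period 4, group 14) vs In (period 5, group 13): the stated order agrees with the simple trend.
(D) H (period 1, group 1) vs Na (period 3, group 1): the stated order agrees with the simple trend.
The exception is (A): Si's larger, more diffuse 3p orbitals accept an added electron slightly more readily than C's compact 2p.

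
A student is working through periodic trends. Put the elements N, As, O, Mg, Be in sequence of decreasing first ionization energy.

Be is in period 2, group 2; N is in period 2, group 15; O is in period 2, group 16; Mg is in period 3, group 2; As is in period 4, group 15.
Removing the outermost electron gets harder across a period and easier down a group.
These span different periods and groups, so the two trends combine.
Be > Mg: they share group 2; the group trend gives Be the larger value.
As > Be: the two effects oppose for this pair; the across-period effect wins (947 vs 900 kJ/mol).
O > As: both effects reinforce here, so O is clearly the higher of the two.
N > O: this pair runs against the simple trend — see the exception note.
Note the exception: N has a higher first ionization energy than O, contrary to the simple trend — pairing an electron in O's 2p⁴ costs repulsion energy, so O ionizes more easily than half-filled N (2p³).
Approximate values (kJ/mol): Be 900, N 1402, O 1314, Mg 738, As 947.
So from highest to lowest: N > O > As > Be > Mg.

N, O, As, Be, Mg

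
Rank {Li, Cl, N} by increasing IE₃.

Cl < N < Li

The third ionization energy removes an electron from the +2 ion. For each element: Li²⁺ is already 1 electron into the core; Cl²⁺ still has 5 valence electrons; N²⁺ still has 3 valence electrons.
Breaking into a closed-shell core is much more expensive than removing a leftover valence electron — Li has the largest IE_3 here.
Valence configurations: Cl²⁺ [Ne]3s²3p³, N²⁺ [He]2s²2p¹.
Approximate IE_3 values (kJ/mol): Li 11815, Cl 3822, N 4578.
Hence IE_3: Cl < N < Li.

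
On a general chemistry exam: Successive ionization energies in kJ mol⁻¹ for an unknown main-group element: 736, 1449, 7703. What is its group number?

Look for the largest jump between consecutive ionization energies: IE3/IE2 ≈ 5.3, far larger than any earlier ratio.
That jump marks the point where a core electron is being removed. So the atom has 2 valence electrons.
A main-group element with 2 valence electrons is in group 2.

Group 2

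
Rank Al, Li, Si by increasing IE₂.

Consider each +1 ion: Al⁺ still has 2 valence electrons; Li⁺ is the bare [He] core; Si⁺ still has 3 valence electrons.
Core electrons are held far more tightly than valence electrons, so Li tops the IE_2 order.
Valence configurations: Al⁺ [Ne]3s², Si⁺ [Ne]3s²3p¹.
Si⁺ loses a lone 3p electron whereas Al⁺ must break into a filled 3s² pair, so IE_2(Al) > IE_2(Si) even though Si has the higher nuclear charge.
Tabulated IE_2 (kJ/mol): Al 1817, Li 7298, Si 1577.
Overall IE_2 order: Si < Al < Li.

Si, Al, Li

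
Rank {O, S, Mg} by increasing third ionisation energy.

After 2 electrons have been removed, what remains? O²⁺ still has 4 valence electrons; S²⁺ still has 4 valence electrons; Mg²⁺ is the bare [Ne] core.
Breaking into a closed-shell core is much more expensive than removing a leftover valence electron — Mg has the largest IE_3 here.
Valence configurations: O²⁺ [He]2s²2p², S²⁺ [Ne]3s²3p².
The numbers (kJ/mol): O 5300, S 3357, Mg 7733.
So the third ionization energies run S < O < Mg.

S < O < Mg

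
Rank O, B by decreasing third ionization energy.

O, B

Consider each +2 ion: O²⁺ still has 4 valence electrons; B²⁺ still has 1 valence electron.
All are still removing valence electrons, so compare the +2 ions as you would atoms: IE_3 generally rises across a period (higher Z_eff) and falls down a group (larger shell), subject to the usual subshell exceptions.
Valence configurations: O²⁺ [He]2s²2p², B²⁺ [He]2s¹.
Approximate IE_3 values (kJ/mol): O 5300, B 3660.
So the third ionization energies run B < O.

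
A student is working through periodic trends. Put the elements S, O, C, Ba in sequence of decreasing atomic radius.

Ba, S, C, O

Across a period the added protons contract the valence shell; down a group each new principal shell makes the atom larger.
Here both period and group differ, so the two effects have to be weighed against each other.
C > O: C lies to the left of O in period 2, so the across-period effect alone puts C larger.
S > C: period and group pull opposite ways; the down-group shift dominates (103 vs 75 pm).
Ba > S: relative to S, both the across-period and down-group shifts push Ba's atomic radius up.
Approximate values (pm): C 75, O 63, S 103, Ba 196.
So from largest to smallest: Ba > S > C > O.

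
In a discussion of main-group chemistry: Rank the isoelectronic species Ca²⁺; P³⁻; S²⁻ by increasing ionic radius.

Ca²⁺ < S²⁻ < P³⁻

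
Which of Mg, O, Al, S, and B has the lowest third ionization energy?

Al

After 2 electrons have been removed, what remains? Mg²⁺ is the bare [Ne] core; O²⁺ still has 4 valence electrons; Al²⁺ still has 1 valence electron; S²⁺ still has 4 valence electrons; B²⁺ still has 1 valence electron.
Pulling an electron out of a noble-gas core costs far more than removing a remaining valence electron, so Mg sits at the high end of IE_3.
Valence configurations: O²⁺ [He]2s²2p², Al²⁺ [Ne]3s¹, S²⁺ [Ne]3s²3p², B²⁺ [He]2s¹.
Approximate IE_3 values (kJ/mol): Mg 7733, O 5300, Al 2745, S 3357, B 3660.
So the third ionization energies run Al < S < B < O < Mg.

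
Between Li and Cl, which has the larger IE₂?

Li

IE_2 is the cost of taking one more electron from the +1 cation: Li⁺ is the bare [He] core; Cl⁺ still has 6 valence electrons.
Pulling an electron out of a noble-gas core costs far more than removing a remaining valence electron, so Li sits at the high end of IE_2.
Approximate IE_2 values (kJ/mol): Li 7298, Cl 2298.
Overall IE_2 order: Cl < Li.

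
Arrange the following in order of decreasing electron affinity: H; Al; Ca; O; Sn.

O > Sn > H > Al > Ca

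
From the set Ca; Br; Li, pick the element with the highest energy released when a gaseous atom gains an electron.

Br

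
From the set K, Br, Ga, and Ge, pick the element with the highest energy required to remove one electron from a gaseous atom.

Br

K is in period 4, group 1; Ga is in period 4, group 13; Ge is in period 4, group 14; Br is in period 4, group 17.
First ionization energy rises across a period (greater Z_eff holds electrons more tightly) and falls down a group (valence electrons are farther from the nucleus).
All lie in period 4, so first ionization energy increases left to right.
The highest energy required to remove one electron from a gaseous atom among these belongs to Br.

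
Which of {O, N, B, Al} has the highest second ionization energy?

O

After 1 electron has been removed, what remains? O⁺ still has 5 valence electrons; N⁺ still has 4 valence electrons; B⁺ still has 2 valence electrons; Al⁺ still has 2 valence electrons.
All are still removing valence electrons, so compare the +1 ions as you would atoms: IE_2 generally rises across a period (higher Z_eff) and falls down a group (larger shell), subject to the usual subshell exceptions.
Valence configurations: O⁺ [He]2s²2p³, N⁺ [He]2s²2p², B⁺ [He]2s², Al⁺ [Ne]3s².
The numbers (kJ/mol): O 3388, N 2856, B 2427, Al 1817.
Hence IE_2: Al < B < N < O.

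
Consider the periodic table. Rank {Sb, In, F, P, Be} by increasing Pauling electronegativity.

Be is in period 2, group 2; F is in period 2, group 17; P is in period 3, group 15; In is in period 5, group 13; Sb is in period 5, group 15.
Electronegativity increases across a period and decreases down a group, tracking effective nuclear charge and atomic size.
Neither a single period nor a single group — weigh both effects.
In > Be: the two effects oppose for this pair; the across-period effect wins (1.78 vs 1.57).
Sb > In: Sb lies to the right of In in period 5, so the across-period effect alone puts Sb higher.
P > Sb: they share group 15; the group trend gives P the larger value.
F > P: both effects reinforce here, so F is clearly the higher of the two.
Approximate values (Pauling): Be 1.57, F 3.98, P 2.19, In 1.78, Sb 2.05.
So from lowest to highest: Be < In < Sb < P < F.

Be < In < Sb < P < F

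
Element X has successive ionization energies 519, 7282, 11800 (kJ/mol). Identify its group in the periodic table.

Group 1

Look for the largest jump between consecutive ionization energies: IE2/IE1 ≈ 14.0, far larger than any earlier ratio.
That jump marks the point where a core electron is being removed. So the atom has 1 valence electron.
A main-group element with 1 valence electron is in group 1.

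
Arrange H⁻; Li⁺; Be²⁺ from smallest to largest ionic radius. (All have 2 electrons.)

Be²⁺, Li⁺, H⁻

All of these have 2 electrons, so size is governed by nuclear charge alone: the more protons, the stronger the pull on the same electron cloud, and the smaller the ion.
Nuclear charges: Be²⁺ (Z=4), Li⁺ (Z=3), H⁻ (Z=1).
Smallest to largest: Be²⁺ < Li⁺ < H⁻.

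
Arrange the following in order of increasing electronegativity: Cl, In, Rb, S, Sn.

Rb, In, Sn, S, Cl

S is in period 3, group 16; Cl is in period 3, group 17; Rb is in period 5, group 1; In is in period 5, group 13; Sn is in period 5, group 14.
Smaller atoms with higher effective nuclear charge are more electronegative.
Neither a single period nor a single group — weigh both effects.
In > Rb: both are in period 5; the period trend gives In the larger value.
Sn > In: both are in period 5; the period trend gives Sn the larger value.
S > Sn: both effects reinforce here, so S is clearly the higher of the two.
Cl > S: both are in period 3; the period trend gives Cl the larger value.
Approximate values (Pauling): S 2.58, Cl 3.16, Rb 0.82, In 1.78, Sn 1.96.
So from lowest to highest: Rb < In < Sn < S < Cl.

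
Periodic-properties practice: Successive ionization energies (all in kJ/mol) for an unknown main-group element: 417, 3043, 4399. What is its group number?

Group 1

Look for the largest jump between consecutive ionization energies: IE2/IE1 ≈ 7.3, far larger than any earlier ratio.
That jump marks the point where a core electron is being removed. So the atom has 1 valence electron.
A main-group element with 1 valence electron is in group 1.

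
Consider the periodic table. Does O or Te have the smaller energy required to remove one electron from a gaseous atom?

Removing the outermost electron gets harder across a period and easier down a group.
All are in group 16, so first ionization energy increases up the group.
So Te has the smaller energy required to remove one electron from a gaseous atom (Te < O).

Te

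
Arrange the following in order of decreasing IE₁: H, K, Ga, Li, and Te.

H, Te, Ga, Li, K

H is in period 1, group 1; Li is in period 2, group 1; K is in period 4, group 1; Ga is in period 4, group 13; Te is in period 5, group 16.
First ionization energy rises across a period (greater Z_eff holds electrons more tightly) and falls down a group (valence electrons are farther from the nucleus).
Here both period and group differ, so the two effects have to be weighed against each other.
Li > K: they share group 1; the group trend gives Li the larger value.
Ga > Li: period and group pull opposite ways; the across-period shift dominates (579 vs 520 kJ/mol).
Te > Ga: period and group pull opposite ways; the across-period shift dominates (869 vs 579 kJ/mol).
H > Te: the two effects oppose for this pair; the down-group effect wins (1312 vs 869 kJ/mol).
Approximate values (kJ/mol): H 1312, Li 520, K 419, Ga 579, Te 869.
So from highest to lowest: H > Te > Ga > Li > K.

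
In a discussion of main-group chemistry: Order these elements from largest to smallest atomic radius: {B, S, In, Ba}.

Ba, In, S, B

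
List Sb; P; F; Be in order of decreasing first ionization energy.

Be is in period 2, group 2; F is in period 2, group 17; P is in period 3, group 15; Sb is in period 5, group 15.
First ionization energy rises across a period (greater Z_eff holds electrons more tightly) and falls down a group (valence electrons are farther from the nucleus).
Here both period and group differ, so the two effects have to be weighed against each other.
Be > Sb: period and group pull opposite ways; the down-group shift dominates (900 vs 831 kJ/mol).
P > Be: the two effects oppose for this pair; the across-period effect wins (1012 vs 900 kJ/mol).
F > P: both effects reinforce here, so F is clearly the higher of the two.
Tabulated first ionization energy (kJ/mol): Be 900, F 1681, P 1012, Sb 831.
So from highest to lowest: F > P > Be > Sb.

F > P > Be > Sb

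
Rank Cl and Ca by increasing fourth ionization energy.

Cl < Ca

Consider each +3 ion: Cl³⁺ still has 4 valence electrons; Ca³⁺ is already 1 electron into the core.
Core electrons are held far more tightly than valence electrons, so Ca tops the IE_4 order.
Approximate IE_4 values (kJ/mol): Cl 5159, Ca 6491.
So the fourth ionization energies run Cl < Ca.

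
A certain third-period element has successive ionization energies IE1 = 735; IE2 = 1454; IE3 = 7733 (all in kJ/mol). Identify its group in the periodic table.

Group 2

Look for the largest jump between consecutive ionization energies: IE3/IE2 ≈ 5.3, far larger than any earlier ratio.
That jump marks the point where a core electron is being removed. So the atom has 2 valence electrons.
A main-group element with 2 valence electrons is in group 2.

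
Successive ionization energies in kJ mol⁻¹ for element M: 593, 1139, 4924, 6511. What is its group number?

Look for the largest jump between consecutive ionization energies: IE3/IE2 ≈ 4.3, far larger than any earlier ratio.
That jump marks the point where a core electron is being removed. So the atom has 2 valence electrons.
A main-group element with 2 valence electrons is in group 2.

Group 2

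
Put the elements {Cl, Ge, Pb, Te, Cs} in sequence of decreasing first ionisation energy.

Cl > Te > Ge > Pb > Cs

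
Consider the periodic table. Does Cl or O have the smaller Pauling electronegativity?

EN rises left→right (higher Z_eff, smaller atoms) and falls top→bottom (larger, more shielded atoms).
These sit on a diagonal, where the across-period and down-group effects partly cancel.
O > Cl: the two effects oppose for this pair; the down-group effect wins (3.44 vs 3.16).
Tabulated electronegativity (Pauling): O 3.44, Cl 3.16.
So Cl has the smaller Pauling electronegativity (Cl < O).

Cl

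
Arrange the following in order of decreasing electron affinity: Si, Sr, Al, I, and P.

I > Si > P > Al > Sr

Al is in period 3, group 13; Si is in period 3, group 14; P is in period 3, group 15; Sr is in period 5, group 2; I is in period 5, group 17.
EA tends to increase across a period and decrease down a group, though the pattern is less regular than for IE or radius.
Neither a single period nor a single group — weigh both effects.
Al > Sr: relative to Sr, both the across-period and down-group shifts push Al's electron affinity up.
P > Al: both are in period 3; the period trend gives P the larger value.
Si > P: this pair runs against the simple trend — see the exception note.
I > Si: period and group pull opposite ways; the across-period shift dominates (295 vs 134 kJ/mol).
Note the exception: Si has a higher electron affinity than P, contrary to the simple trend — adding an electron to P's half-filled 3p³ is unfavourable, so Si (3p²) has the more exothermic EA.
Approximate values (kJ/mol): Al 42, Si 134, P 72, Sr 5, I 295.
So from highest to lowest: I > Si > P > Al > Sr.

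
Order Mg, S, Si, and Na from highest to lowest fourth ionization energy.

IE_4 is the cost of taking one more electron from the +3 cation: Mg³⁺ is already 1 electron into the core; S³⁺ still has 3 valence electrons; Si³⁺ still has 1 valence electron; Na³⁺ is already 2 electrons into the core.
Core electrons are held far more tightly than valence electrons, so Na and Mg top the IE_4 order.
Valence configurations: S³⁺ [Ne]3s²3p¹, Si³⁺ [Ne]3s¹.
Approximate IE_4 values (kJ/mol): Mg 10543, S 4556, Si 4356, Na 9543.
Putting it together, IE_4: Si < S < Na < Mg.

Mg, Na, S, Si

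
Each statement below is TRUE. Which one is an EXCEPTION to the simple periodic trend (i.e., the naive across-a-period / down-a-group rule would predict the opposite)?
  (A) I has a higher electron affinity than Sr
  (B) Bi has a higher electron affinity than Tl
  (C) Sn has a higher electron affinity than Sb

The general trend: electron affinity increases across a period and decreases down a group.
(A) I (period 5, group 17) vs Sr (period 5, group 2): the stated order agrees with the simple trend.
(B) Bi (period 6, group 15) vs Tl (period 6, group 13): the stated order agrees with the simple trend.
(C) Sn (period 5, group 14) vs Sb (period 5, group 15): the stated order contradicts the simple trend.
The exception is (C): adding an electron to Sb's half-filled 5p³ is unfavourable, so Sn has the more exothermic EA.

(C)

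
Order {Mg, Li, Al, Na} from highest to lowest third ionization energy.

IE_3 is the cost of taking one more electron from the +2 cation: Mg²⁺ is the bare [Ne] core; Li²⁺ is already 1 electron into the core; Al²⁺ still has 1 valence electron; Na²⁺ is already 1 electron into the core.
Breaking into a closed-shell core is much more expensive than removing a leftover valence electron — Na, Mg and Li have the largest IE_3 here.
The numbers (kJ/mol): Mg 7733, Li 11815, Al 2745, Na 6910.
Hence IE_3: Al < Na < Mg < Li.

Li > Mg > Na > Al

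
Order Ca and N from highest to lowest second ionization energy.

N, Ca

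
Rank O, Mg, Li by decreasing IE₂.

IE_2 is the cost of taking one more electron from the +1 cation: O⁺ still has 5 valence electrons; Mg⁺ still has 1 valence electron; Li⁺ is the bare [He] core.
Core electrons are held far more tightly than valence electrons, so Li tops the IE_2 order.
Valence configurations: O⁺ [He]2s²2p³, Mg⁺ [Ne]3s¹.
Tabulated IE_2 (kJ/mol): O 3388, Mg 1451, Li 7298.
Putting it together, IE_2: Mg < O < Li.

Li > O > Mg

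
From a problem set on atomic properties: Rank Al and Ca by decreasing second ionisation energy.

Al > Ca

After 1 electron has been removed, what remains? Al⁺ still has 2 valence electrons; Ca⁺ still has 1 valence electron.
All are still removing valence electrons, so compare the +1 ions as you would atoms: IE_2 generally rises across a period (higher Z_eff) and falls down a group (larger shell), subject to the usual subshell exceptions.
Valence configurations: Al⁺ [Ne]3s², Ca⁺ [Ar]4s¹.
Approximate IE_2 values (kJ/mol): Al 1817, Ca 1145.
Hence IE_2: Ca < Al.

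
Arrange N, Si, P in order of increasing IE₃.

Consider each +2 ion: N²⁺ still has 3 valence electrons; Si²⁺ still has 2 valence electrons; P²⁺ still has 3 valence electrons.
All are still removing valence electrons, so compare the +2 ions as you would atoms: IE_3 generally rises across a period (higher Z_eff) and falls down a group (larger shell), subject to the usual subshell exceptions.
Valence configurations: N²⁺ [He]2s²2p¹, Si²⁺ [Ne]3s², P²⁺ [Ne]3s²3p¹.
P²⁺ loses a lone 3p electron whereas Si²⁺ must break into a filled 3s² pair, so IE_3(Si) > IE_3(P) even though P has the higher nuclear charge.
Approximate IE_3 values (kJ/mol): N 4578, Si 3232, P 2914.
Overall IE_3 order: P < Si < N.

P, Si, N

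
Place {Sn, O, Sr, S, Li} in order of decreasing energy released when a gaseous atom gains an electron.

Li is in period 2, group 1; O is in period 2, group 16; S is in period 3, group 16; Sr is in period 5, group 2; Sn is in period 5, group 14.
Electron affinity generally becomes more exothermic across a period toward the halogens and less exothermic down a group.
Neither a single period nor a single group — weigh both effects.
Li > Sr: the two effects oppose for this pair; the down-group effect wins (60 vs 5 kJ/mol).
Sn > Li: period and group pull opposite ways; the across-period shift dominates (107 vs 60 kJ/mol).
O > Sn: relative to Sn, both the across-period and down-group shifts push O's electron affinity up.
S > O: this pair runs against the simple trend — see the exception note.
Note the exception: S has a higher electron affinity than O, contrary to the simple trend — the compact 2p subshell of O repels the added electron more than S's larger 3p does.
For reference (kJ/mol): Li 60, O 141, S 200, Sr 5, Sn 107.
So from highest to lowest: S > O > Sn > Li > Sr.

S > O > Sn > Li > Sr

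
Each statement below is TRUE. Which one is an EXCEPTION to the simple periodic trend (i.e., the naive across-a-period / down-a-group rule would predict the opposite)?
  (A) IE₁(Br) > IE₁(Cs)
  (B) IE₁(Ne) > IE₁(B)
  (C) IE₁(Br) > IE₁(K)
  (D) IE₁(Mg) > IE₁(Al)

The general trend: first ionization energy increases across a period and decreases down a group.
(A) Br (period 4, group 17) vs Cs (period 6, group 1): the stated order agrees with the simple trend.
(B) Ne (period 2, group 18) vs B (period 2, group 13): the stated order agrees with the simple trend.
(C) Br (period 4, group 17) vs K (period 4, group 1): the stated order agrees with the simple trend.
(D) Mg (period 3, group 2) vs Al (period 3, group 13): the stated order contradicts the simple trend.
The exception is (D): Al's single 3p electron is easier to remove than one from Mg's filled 3s².

(D)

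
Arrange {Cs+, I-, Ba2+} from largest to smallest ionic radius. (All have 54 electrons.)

I- > Cs+ > Ba2+

All of these have 54 electrons, so size is governed by nuclear charge alone: the more protons, the stronger the pull on the same electron cloud, and the smaller the ion.
Nuclear charges: Ba2+ (Z=56), Cs+ (Z=55), I- (Z=53).
Largest to smallest: I- > Cs+ > Ba2+.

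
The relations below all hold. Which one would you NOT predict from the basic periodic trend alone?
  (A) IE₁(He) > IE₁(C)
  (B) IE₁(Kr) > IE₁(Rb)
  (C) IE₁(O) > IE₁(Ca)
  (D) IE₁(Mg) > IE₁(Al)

The general trend: first ionisation energy increases across a period and decreases down a group.
(A) He (period 1, group 18) vs C (period 2, group 14): the stated order agrees with the simple trend.
(B) Kr (period 4, group 18) vs Rb (period 5, group 1): the stated order agrees with the simple trend.
(C) O (period 2, group 16) vs Ca (period 4, group 2): the stated order agrees with the simple trend.
(D) Mg (period 3, group 2) vs Al (period 3, group 13): the stated order contradicts the simple trend.
The exception is (D): Al's single 3p electron is easier to remove than one from Mg's filled 3s².

(D)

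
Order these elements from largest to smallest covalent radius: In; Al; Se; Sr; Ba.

Ba, Sr, In, Al, Se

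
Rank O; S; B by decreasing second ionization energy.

O > B > S

Consider each +1 ion: O⁺ still has 5 valence electrons; S⁺ still has 5 valence electrons; B⁺ still has 2 valence electrons.
All are still removing valence electrons, so compare the +1 ions as you would atoms: IE_2 generally rises across a period (higher Z_eff) and falls down a group (larger shell), subject to the usual subshell exceptions.
Valence configurations: O⁺ [He]2s²2p³, S⁺ [Ne]3s²3p³, B⁺ [He]2s².
Tabulated IE_2 (kJ/mol): O 3388, S 2252, B 2427.
Overall IE_2 order: S < B < O.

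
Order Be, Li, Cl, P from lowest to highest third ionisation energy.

After 2 electrons have been removed, what remains? Be²⁺ is the bare [He] core; Li²⁺ is already 1 electron into the core; Cl²⁺ still has 5 valence electrons; P²⁺ still has 3 valence electrons.
Pulling an electron out of a noble-gas core costs far more than removing a remaining valence electron, so Li and Be sit at the high end of IE_3.
Valence configurations: Cl²⁺ [Ne]3s²3p³, P²⁺ [Ne]3s²3p¹.
The numbers (kJ/mol): Be 14849, Li 11815, Cl 3822, P 2914.
Hence IE_3: P < Cl < Li < Be.

P < Cl < Li < Be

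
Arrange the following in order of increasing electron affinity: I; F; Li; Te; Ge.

Li is in period 2, group 1; F is in period 2, group 17; Ge is in period 4, group 14; Te is in period 5, group 16; I is in period 5, group 17.
Electron affinity generally becomes more exothermic across a period toward the halogens and less exothermic down a group.
Here both period and group differ, so the two effects have to be weighed against each other.
Ge > Li: the two effects oppose for this pair; the across-period effect wins (119 vs 60 kJ/mol).
Te > Ge: the two effects oppose for this pair; the across-period effect wins (190 vs 119 kJ/mol).
I > Te: both are in period 5; the period trend gives I the larger value.
F > I: F sits above I in group 17, so the down-group effect alone puts F higher.
Tabulated electron affinity (kJ/mol): Li 60, F 328, Ge 119, Te 190, I 295.
So from lowest to highest: Li < Ge < Te < I < F.

Li < Ge < Te < I < F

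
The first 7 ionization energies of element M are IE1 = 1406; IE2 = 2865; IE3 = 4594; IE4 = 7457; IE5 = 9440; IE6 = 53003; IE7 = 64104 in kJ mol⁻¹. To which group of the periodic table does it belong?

Group 15

Look for the largest jump between consecutive ionization energies: IE6/IE5 ≈ 5.6, far larger than any earlier ratio.
That jump marks the point where a core electron is being removed. So the atom has 5 valence electrons.
A main-group element with 5 valence electrons is in group 15.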